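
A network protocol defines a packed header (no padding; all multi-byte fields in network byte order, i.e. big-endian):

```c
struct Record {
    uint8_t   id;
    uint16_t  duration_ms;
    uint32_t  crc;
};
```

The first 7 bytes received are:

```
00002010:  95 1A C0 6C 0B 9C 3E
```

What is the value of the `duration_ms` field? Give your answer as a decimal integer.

6848

`duration_ms` follows `id` (1 byte), so it starts at byte offset 1 and occupies 2 bytes.
Bytes at offsets 1..2: 1A C0.
Big-endian stores the most-significant byte at the lowest address.
The bytes are already most-significant first: 0x1AC0.
0x1AC0 = 6848.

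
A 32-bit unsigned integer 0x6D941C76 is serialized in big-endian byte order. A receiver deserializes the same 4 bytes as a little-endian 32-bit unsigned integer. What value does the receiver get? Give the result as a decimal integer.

1981584493

Stored big-endian, the bytes at ascending addresses are 6D 94 1C 76.
Read back as little-endian, the first byte is least significant, giving 0x761C946D.
0x761C946D = 1981584493.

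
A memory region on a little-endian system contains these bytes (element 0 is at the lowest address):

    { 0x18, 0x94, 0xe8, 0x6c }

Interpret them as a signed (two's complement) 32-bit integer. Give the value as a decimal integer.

1827181592

Little-endian stores the least-significant byte at the lowest address.
Reassemble most-significant byte first: 6C E8 94 18 → 0x6CE89418.
0x6CE89418 = 1827181592.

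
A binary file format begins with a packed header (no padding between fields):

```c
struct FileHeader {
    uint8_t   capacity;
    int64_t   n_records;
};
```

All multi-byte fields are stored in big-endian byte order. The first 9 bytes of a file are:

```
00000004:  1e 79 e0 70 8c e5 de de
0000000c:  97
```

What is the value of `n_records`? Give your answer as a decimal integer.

8782143023826787991

`n_records` follows `capacity` (1 byte), so it starts at byte offset 1 and occupies 8 bytes.
Bytes at offsets 1..8: 79 E0 70 8C E5 DE DE 97.
In big-endian order the high byte comes first in memory.
The bytes are already most-significant first: 0x79E0708CE5DEDE97.
0x79E0708CE5DEDE97 = 8782143023826787991.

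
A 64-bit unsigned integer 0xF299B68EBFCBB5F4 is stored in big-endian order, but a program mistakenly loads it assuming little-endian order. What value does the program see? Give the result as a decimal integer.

17633223939632568818

Stored big-endian, the bytes at ascending addresses are F2 99 B6 8E BF CB B5 F4.
Read back as little-endian, the first byte is least significant, giving 0xF4B5CBBF8EB699F2.
0xF4B5CBBF8EB699F2 = 17633223939632568818.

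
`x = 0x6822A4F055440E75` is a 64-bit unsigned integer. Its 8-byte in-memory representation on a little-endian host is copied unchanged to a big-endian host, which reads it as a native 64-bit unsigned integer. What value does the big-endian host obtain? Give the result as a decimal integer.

Stored little-endian, the bytes at ascending addresses are 75 0E 44 55 F0 A4 22 68.
Read back as big-endian, the last byte is least significant, giving 0x750E4455F0A42268.
0x750E4455F0A42268 = 8434754288011715176.

8434754288011715176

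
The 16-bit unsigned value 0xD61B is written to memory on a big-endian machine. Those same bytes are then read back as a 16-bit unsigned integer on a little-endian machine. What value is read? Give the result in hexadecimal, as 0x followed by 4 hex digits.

0x1BD6

Stored big-endian, the bytes at ascending addresses are D6 1B.
Read back as little-endian, the first byte is least significant, giving 0x1BD6.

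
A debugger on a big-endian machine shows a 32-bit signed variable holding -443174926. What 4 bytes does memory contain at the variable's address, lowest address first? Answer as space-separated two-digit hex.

Two's complement of -443174926 in 32 bits: 443174926 = 0x1A6A500E; invert → 0xE595AFF1; add 1 → 0xE595AFF2.
Split into bytes (most-significant first): E5 95 AF F2.
Big-endian: lowest address holds the most-significant byte.
So the memory order matches the most-significant-first order: E5 95 AF F2.

E5 95 AF F2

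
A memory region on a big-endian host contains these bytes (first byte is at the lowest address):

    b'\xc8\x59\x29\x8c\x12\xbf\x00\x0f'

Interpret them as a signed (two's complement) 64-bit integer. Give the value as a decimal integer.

-4010128311610048497

Big-endian stores the most-significant byte at the lowest address.
The bytes are already most-significant first: 0xC859298C12BF000F.
Top bit is set, so as a signed 64-bit value this is 0xC859298C12BF000F − 2^64 = -4010128311610048497.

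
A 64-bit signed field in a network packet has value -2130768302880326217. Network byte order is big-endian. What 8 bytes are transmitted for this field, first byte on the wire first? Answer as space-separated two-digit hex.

E2 6D FD 84 90 27 FD B7

Two's complement of -2130768302880326217 in 64 bits: 2130768302880326217 = 0x1D92027B6FD80249; invert → 0xE26DFD849027FDB6; add 1 → 0xE26DFD849027FDB7.
Split into bytes (most-significant first): E2 6D FD 84 90 27 FD B7.
In big-endian order the high byte comes first in memory.
So the memory order matches the most-significant-first order: E2 6D FD 84 90 27 FD B7.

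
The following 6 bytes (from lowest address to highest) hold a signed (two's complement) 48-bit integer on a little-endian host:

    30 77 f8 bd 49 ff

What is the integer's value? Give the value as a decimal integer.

-782791837904

Little-endian stores the least-significant byte at the lowest address.
Reassemble most-significant byte first: FF 49 BD F8 77 30 → 0xFF49BDF87730.
Top bit is set, so as a signed 48-bit value this is 0xFF49BDF87730 − 2^48 = -782791837904.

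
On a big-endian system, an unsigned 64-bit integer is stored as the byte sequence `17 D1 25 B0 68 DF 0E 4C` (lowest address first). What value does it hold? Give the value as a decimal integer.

Big-endian stores the most-significant byte at the lowest address.
The bytes are already most-significant first: 0x17D125B068DF0E4C.
0x17D125B068DF0E4C = 1716194372608790092.

1716194372608790092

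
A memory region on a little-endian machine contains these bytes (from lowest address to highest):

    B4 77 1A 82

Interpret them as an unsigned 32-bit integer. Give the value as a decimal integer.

In little-endian order the low byte comes first in memory.
Reassemble most-significant byte first: 82 1A 77 B4 → 0x821A77B4.
0x821A77B4 = 2182772660.

2182772660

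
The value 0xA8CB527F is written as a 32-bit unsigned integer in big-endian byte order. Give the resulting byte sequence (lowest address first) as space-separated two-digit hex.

A8 CB 52 7F

Split into bytes (most-significant first): A8 CB 52 7F.
In big-endian order the high byte comes first in memory.
So the memory order matches the most-significant-first order: A8 CB 52 7F.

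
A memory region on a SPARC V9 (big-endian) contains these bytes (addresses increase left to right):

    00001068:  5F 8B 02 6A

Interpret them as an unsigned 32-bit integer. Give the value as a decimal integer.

In big-endian order the high byte comes first in memory.
The bytes are already most-significant first: 0x5F8B026A.
0x5F8B026A = 1602945642.

1602945642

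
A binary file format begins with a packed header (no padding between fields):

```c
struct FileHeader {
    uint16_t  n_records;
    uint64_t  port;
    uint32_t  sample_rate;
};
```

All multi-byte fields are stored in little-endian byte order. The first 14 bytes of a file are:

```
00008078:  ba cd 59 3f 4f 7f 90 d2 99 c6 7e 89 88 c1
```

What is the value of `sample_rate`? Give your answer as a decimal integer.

`sample_rate` follows `n_records` (2 B), `port` (8 B), so it starts at offset 2 + 8 = 10 and occupies 4 bytes.
Bytes at offsets 10..13: 7E 89 88 C1.
In little-endian order the low byte comes first in memory.
Reassemble most-significant byte first: C1 88 89 7E → 0xC188897E.
0xC188897E = 3246950782.

3246950782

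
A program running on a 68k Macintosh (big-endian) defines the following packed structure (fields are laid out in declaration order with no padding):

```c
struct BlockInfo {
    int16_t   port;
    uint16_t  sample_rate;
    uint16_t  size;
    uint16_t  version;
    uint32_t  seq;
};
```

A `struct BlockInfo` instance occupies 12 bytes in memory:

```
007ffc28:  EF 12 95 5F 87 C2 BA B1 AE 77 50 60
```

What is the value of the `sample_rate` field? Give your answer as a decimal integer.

38239

`sample_rate` follows `port` (2 bytes), so it starts at byte offset 2 and occupies 2 bytes.
Bytes at offsets 2..3: 95 5F.
Big-endian stores the most-significant byte at the lowest address.
The bytes are already most-significant first: 0x955F.
0x955F = 38239.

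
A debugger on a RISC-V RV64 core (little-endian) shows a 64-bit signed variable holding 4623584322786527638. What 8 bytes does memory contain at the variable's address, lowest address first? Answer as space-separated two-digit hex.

96 89 C1 DC 71 45 2A 40

4623584322786527638 in hexadecimal, padded to 64 bits, is 0x402A4571DCC18996.
Split into bytes (most-significant first): 40 2A 45 71 DC C1 89 96.
Little-endian: lowest address holds the least-significant byte.
So at ascending addresses the bytes are 96 89 C1 DC 71 45 2A 40.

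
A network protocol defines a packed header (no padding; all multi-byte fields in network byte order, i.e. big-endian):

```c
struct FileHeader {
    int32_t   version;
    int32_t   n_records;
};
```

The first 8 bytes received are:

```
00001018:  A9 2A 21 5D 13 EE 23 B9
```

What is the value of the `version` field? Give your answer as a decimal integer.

-1456856739

`version` is the first field, at byte offset 0, occupying 4 bytes.
Bytes at offsets 0..3: A9 2A 21 5D.
In big-endian order the high byte comes first in memory.
The bytes are already most-significant first: 0xA92A215D.
Top bit is set, so as a signed 32-bit value this is 0xA92A215D − 2^32 = -1456856739.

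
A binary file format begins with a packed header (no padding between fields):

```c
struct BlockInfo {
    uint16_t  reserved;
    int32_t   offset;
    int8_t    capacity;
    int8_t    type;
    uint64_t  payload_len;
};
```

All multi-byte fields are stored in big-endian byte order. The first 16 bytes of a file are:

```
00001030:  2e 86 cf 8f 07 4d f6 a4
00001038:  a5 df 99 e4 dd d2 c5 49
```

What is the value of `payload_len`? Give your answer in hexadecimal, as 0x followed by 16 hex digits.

0xA5DF99E4DDD2C549

`payload_len` follows `reserved` (2 B), `offset` (4 B), `capacity` (1 B), `type` (1 B), so it starts at offset 2 + 4 + 1 + 1 = 8 and occupies 8 bytes.
Bytes at offsets 8..15: A5 DF 99 E4 DD D2 C5 49.
In big-endian order the high byte comes first in memory.
The bytes are already most-significant first: 0xA5DF99E4DDD2C549.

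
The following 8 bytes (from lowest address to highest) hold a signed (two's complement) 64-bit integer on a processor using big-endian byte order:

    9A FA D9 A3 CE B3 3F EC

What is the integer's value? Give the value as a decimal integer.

In big-endian order the high byte comes first in memory.
The bytes are already most-significant first: 0x9AFAD9A3CEB33FEC.
Top bit is set, so as a signed 64-bit value this is 0x9AFAD9A3CEB33FEC − 2^64 = -7279266550120235028.

-7279266550120235028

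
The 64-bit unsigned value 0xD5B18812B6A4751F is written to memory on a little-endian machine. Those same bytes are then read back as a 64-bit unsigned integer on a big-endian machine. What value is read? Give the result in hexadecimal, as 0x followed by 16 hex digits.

Stored little-endian, the bytes at ascending addresses are 1F 75 A4 B6 12 88 B1 D5.
Read back as big-endian, the last byte is least significant, giving 0x1F75A4B61288B1D5.

0x1F75A4B61288B1D5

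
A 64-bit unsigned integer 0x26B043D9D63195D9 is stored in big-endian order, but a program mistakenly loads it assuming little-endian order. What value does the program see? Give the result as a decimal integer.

Stored big-endian, the bytes at ascending addresses are 26 B0 43 D9 D6 31 95 D9.
Read back as little-endian, the first byte is least significant, giving 0xD99531D6D943B026.
0xD99531D6D943B026 = 15678492476598104102.

15678492476598104102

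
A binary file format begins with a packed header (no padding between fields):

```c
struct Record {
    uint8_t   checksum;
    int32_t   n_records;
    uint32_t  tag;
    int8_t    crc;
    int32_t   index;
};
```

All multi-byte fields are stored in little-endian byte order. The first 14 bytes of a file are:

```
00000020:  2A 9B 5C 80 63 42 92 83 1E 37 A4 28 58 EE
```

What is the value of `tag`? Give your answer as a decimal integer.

`tag` follows `checksum` (1 B), `n_records` (4 B), so it starts at offset 1 + 4 = 5 and occupies 4 bytes.
Bytes at offsets 5..8: 42 92 83 1E.
Little-endian stores the least-significant byte at the lowest address.
Reassemble most-significant byte first: 1E 83 92 42 → 0x1E839242.
0x1E839242 = 511939138.

511939138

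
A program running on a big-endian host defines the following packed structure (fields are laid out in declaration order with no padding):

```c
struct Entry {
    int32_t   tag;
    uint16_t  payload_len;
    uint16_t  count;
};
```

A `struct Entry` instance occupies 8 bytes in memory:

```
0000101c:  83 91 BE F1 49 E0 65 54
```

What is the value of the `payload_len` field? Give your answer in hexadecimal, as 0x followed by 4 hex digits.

0x49E0

`payload_len` follows `tag` (4 bytes), so it starts at byte offset 4 and occupies 2 bytes.
Bytes at offsets 4..5: 49 E0.
Big-endian: lowest address holds the most-significant byte.
The bytes are already most-significant first: 0x49E0.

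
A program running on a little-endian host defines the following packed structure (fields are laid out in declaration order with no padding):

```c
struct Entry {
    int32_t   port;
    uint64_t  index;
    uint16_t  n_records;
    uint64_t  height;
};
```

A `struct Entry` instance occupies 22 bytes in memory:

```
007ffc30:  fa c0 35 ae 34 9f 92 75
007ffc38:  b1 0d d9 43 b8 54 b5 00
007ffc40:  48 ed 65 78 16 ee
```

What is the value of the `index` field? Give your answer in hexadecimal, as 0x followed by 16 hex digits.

`index` follows `port` (4 bytes), so it starts at byte offset 4 and occupies 8 bytes.
Bytes at offsets 4..11: 34 9F 92 75 B1 0D D9 43.
In little-endian order the low byte comes first in memory.
Reassemble most-significant byte first: 43 D9 0D B1 75 92 9F 34 → 0x43D90DB175929F34.

0x43D90DB175929F34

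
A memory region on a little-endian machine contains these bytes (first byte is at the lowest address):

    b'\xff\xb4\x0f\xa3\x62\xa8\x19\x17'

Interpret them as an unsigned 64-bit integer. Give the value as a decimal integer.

1664546678886085887

Little-endian: lowest address holds the least-significant byte.
Reassemble most-significant byte first: 17 19 A8 62 A3 0F B4 FF → 0x1719A862A30FB4FF.
0x1719A862A30FB4FF = 1664546678886085887.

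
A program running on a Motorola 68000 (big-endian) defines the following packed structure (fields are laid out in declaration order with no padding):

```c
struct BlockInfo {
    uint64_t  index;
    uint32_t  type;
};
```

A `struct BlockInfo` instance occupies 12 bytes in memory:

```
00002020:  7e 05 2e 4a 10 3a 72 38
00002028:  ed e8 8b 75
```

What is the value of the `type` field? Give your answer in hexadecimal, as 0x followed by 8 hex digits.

0xEDE88B75

`type` follows `index` (8 bytes), so it starts at byte offset 8 and occupies 4 bytes.
Bytes at offsets 8..11: ED E8 8B 75.
Big-endian: lowest address holds the most-significant byte.
The bytes are already most-significant first: 0xEDE88B75.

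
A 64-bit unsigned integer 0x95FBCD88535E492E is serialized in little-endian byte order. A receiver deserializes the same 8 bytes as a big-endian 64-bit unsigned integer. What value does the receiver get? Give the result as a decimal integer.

3335300711915060117

Stored little-endian, the bytes at ascending addresses are 2E 49 5E 53 88 CD FB 95.
Read back as big-endian, the last byte is least significant, giving 0x2E495E5388CDFB95.
0x2E495E5388CDFB95 = 3335300711915060117.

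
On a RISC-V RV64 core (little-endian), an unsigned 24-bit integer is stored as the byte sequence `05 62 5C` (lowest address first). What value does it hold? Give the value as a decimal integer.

Little-endian stores the least-significant byte at the lowest address.
Reassemble most-significant byte first: 5C 62 05 → 0x5C6205.
0x5C6205 = 6054405.

6054405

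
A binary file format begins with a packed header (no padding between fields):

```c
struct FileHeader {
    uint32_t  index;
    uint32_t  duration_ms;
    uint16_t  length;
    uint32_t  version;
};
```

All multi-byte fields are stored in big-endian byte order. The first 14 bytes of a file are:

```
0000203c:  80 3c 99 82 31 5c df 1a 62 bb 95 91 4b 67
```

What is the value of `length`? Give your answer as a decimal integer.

25275

`length` follows `index` (4 B), `duration_ms` (4 B), so it starts at offset 4 + 4 = 8 and occupies 2 bytes.
Bytes at offsets 8..9: 62 BB.
In big-endian order the high byte comes first in memory.
The bytes are already most-significant first: 0x62BB.
0x62BB = 25275.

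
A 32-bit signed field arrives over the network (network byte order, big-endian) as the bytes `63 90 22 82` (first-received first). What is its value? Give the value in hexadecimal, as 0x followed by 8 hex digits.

0x63902282

In big-endian order the high byte comes first in memory.
The bytes are already most-significant first: 0x63902282.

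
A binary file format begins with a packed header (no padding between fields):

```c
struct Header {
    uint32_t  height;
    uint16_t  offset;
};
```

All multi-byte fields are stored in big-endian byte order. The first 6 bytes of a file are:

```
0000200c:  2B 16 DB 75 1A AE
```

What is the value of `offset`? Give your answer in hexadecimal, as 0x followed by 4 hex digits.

0x1AAE

`offset` follows `height` (4 bytes), so it starts at byte offset 4 and occupies 2 bytes.
Bytes at offsets 4..5: 1A AE.
Big-endian stores the most-significant byte at the lowest address.
The bytes are already most-significant first: 0x1AAE.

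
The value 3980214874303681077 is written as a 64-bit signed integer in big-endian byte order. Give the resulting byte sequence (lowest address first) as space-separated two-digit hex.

3980214874303681077 in hexadecimal, padded to 64 bits, is 0x373C90571098D235.
Split into bytes (most-significant first): 37 3C 90 57 10 98 D2 35.
In big-endian order the high byte comes first in memory.
So the memory order matches the most-significant-first order: 37 3C 90 57 10 98 D2 35.

37 3C 90 57 10 98 D2 35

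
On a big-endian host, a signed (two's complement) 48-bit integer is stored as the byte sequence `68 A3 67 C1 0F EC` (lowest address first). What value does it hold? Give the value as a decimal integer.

Big-endian: lowest address holds the most-significant byte.
The bytes are already most-significant first: 0x68A367C10FEC.
0x68A367C10FEC = 115051029663724.

115051029663724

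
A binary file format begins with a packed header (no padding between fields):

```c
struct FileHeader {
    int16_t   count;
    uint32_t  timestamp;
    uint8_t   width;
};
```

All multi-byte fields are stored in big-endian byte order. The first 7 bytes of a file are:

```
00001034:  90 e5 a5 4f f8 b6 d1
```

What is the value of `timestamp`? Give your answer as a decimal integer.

2773481654

`timestamp` follows `count` (2 bytes), so it starts at byte offset 2 and occupies 4 bytes.
Bytes at offsets 2..5: A5 4F F8 B6.
In big-endian order the high byte comes first in memory.
The bytes are already most-significant first: 0xA54FF8B6.
0xA54FF8B6 = 2773481654.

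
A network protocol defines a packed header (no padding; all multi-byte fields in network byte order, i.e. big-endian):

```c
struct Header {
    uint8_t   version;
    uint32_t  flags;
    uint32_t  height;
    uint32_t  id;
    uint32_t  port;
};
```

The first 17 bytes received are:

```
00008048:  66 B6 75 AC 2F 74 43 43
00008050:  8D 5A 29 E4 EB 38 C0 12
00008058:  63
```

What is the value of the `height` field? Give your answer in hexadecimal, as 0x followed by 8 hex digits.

`height` follows `version` (1 B), `flags` (4 B), so it starts at offset 1 + 4 = 5 and occupies 4 bytes.
Bytes at offsets 5..8: 74 43 43 8D.
Big-endian stores the most-significant byte at the lowest address.
The bytes are already most-significant first: 0x7443438D.

0x7443438D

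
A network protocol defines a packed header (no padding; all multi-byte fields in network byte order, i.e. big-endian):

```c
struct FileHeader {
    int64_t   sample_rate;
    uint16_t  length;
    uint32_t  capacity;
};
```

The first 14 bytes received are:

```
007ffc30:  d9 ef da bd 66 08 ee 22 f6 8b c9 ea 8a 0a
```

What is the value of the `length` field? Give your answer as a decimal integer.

63115

`length` follows `sample_rate` (8 bytes), so it starts at byte offset 8 and occupies 2 bytes.
Bytes at offsets 8..9: F6 8B.
Big-endian stores the most-significant byte at the lowest address.
The bytes are already most-significant first: 0xF68B.
0xF68B = 63115.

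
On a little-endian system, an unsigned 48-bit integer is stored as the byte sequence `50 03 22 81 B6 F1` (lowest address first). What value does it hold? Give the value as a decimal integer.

265766152831824

Little-endian: lowest address holds the least-significant byte.
Reassemble most-significant byte first: F1 B6 81 22 03 50 → 0xF1B681220350.
0xF1B681220350 = 265766152831824.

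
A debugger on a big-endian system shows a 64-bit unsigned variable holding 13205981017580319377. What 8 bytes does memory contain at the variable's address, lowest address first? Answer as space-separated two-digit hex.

13205981017580319377 in hexadecimal, padded to 64 bits, is 0xB74511C4676D3291.
Split into bytes (most-significant first): B7 45 11 C4 67 6D 32 91.
Big-endian stores the most-significant byte at the lowest address.
So the memory order matches the most-significant-first order: B7 45 11 C4 67 6D 32 91.

B7 45 11 C4 67 6D 32 91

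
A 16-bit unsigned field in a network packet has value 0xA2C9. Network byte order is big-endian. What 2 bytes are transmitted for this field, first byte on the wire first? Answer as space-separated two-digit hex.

Split into bytes (most-significant first): A2 C9.
Big-endian stores the most-significant byte at the lowest address.
So the memory order matches the most-significant-first order: A2 C9.

A2 C9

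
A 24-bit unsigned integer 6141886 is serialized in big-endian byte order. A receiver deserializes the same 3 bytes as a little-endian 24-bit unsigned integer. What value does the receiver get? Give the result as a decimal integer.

6141886 in 24-bit hexadecimal is 0x5DB7BE.
Stored big-endian, the bytes at ascending addresses are 5D B7 BE.
Read back as little-endian, the first byte is least significant, giving 0xBEB75D.
0xBEB75D = 12498781.

12498781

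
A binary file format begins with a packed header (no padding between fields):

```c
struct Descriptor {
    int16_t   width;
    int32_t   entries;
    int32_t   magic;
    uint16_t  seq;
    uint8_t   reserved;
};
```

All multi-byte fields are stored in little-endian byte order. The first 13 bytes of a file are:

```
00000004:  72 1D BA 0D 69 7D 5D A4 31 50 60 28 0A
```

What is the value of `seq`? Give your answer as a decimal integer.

`seq` follows `width` (2 B), `entries` (4 B), `magic` (4 B), so it starts at offset 2 + 4 + 4 = 10 and occupies 2 bytes.
Bytes at offsets 10..11: 60 28.
In little-endian order the low byte comes first in memory.
Reassemble most-significant byte first: 28 60 → 0x2860.
0x2860 = 10336.

10336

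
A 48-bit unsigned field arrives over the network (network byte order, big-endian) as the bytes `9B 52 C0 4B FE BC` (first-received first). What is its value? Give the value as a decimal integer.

170779715829436

Big-endian: lowest address holds the most-significant byte.
The bytes are already most-significant first: 0x9B52C04BFEBC.
0x9B52C04BFEBC = 170779715829436.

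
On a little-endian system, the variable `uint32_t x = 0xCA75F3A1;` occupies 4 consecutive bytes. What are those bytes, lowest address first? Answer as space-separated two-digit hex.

Split into bytes (most-significant first): CA 75 F3 A1.
Little-endian stores the least-significant byte at the lowest address.
So at ascending addresses the bytes are A1 F3 75 CA.

A1 F3 75 CA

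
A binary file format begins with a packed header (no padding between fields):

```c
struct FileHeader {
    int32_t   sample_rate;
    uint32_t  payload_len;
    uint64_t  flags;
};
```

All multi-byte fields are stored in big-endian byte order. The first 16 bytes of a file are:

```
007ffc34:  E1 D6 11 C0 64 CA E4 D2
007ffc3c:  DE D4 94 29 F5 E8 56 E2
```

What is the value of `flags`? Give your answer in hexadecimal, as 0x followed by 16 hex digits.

`flags` follows `sample_rate` (4 B), `payload_len` (4 B), so it starts at offset 4 + 4 = 8 and occupies 8 bytes.
Bytes at offsets 8..15: DE D4 94 29 F5 E8 56 E2.
Big-endian: lowest address holds the most-significant byte.
The bytes are already most-significant first: 0xDED49429F5E856E2.

0xDED49429F5E856E2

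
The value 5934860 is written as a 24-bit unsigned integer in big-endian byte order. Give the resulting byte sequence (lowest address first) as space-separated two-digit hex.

5A 8F 0C

5934860 in hexadecimal, padded to 24 bits, is 0x5A8F0C.
Split into bytes (most-significant first): 5A 8F 0C.
Big-endian: lowest address holds the most-significant byte.
So the memory order matches the most-significant-first order: 5A 8F 0C.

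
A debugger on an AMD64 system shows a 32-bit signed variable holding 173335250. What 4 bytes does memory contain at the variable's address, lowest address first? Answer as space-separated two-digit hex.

173335250 in hexadecimal, padded to 32 bits, is 0x0A54E2D2.
Split into bytes (most-significant first): 0A 54 E2 D2.
In little-endian order the low byte comes first in memory.
So at ascending addresses the bytes are D2 E2 54 0A.

D2 E2 54 0A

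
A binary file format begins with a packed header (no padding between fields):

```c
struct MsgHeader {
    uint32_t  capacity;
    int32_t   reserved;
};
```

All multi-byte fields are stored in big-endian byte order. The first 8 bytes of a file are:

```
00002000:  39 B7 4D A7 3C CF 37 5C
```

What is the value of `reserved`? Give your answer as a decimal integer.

`reserved` follows `capacity` (4 bytes), so it starts at byte offset 4 and occupies 4 bytes.
Bytes at offsets 4..7: 3C CF 37 5C.
Big-endian stores the most-significant byte at the lowest address.
The bytes are already most-significant first: 0x3CCF375C.
0x3CCF375C = 1020213084.

1020213084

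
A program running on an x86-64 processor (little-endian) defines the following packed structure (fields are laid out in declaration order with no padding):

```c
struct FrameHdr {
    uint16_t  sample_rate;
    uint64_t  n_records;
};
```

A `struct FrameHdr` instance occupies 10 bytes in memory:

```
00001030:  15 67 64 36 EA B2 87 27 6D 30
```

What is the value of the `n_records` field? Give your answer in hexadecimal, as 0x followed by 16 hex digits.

`n_records` follows `sample_rate` (2 bytes), so it starts at byte offset 2 and occupies 8 bytes.
Bytes at offsets 2..9: 64 36 EA B2 87 27 6D 30.
Little-endian stores the least-significant byte at the lowest address.
Reassemble most-significant byte first: 30 6D 27 87 B2 EA 36 64 → 0x306D2787B2EA3664.

0x306D2787B2EA3664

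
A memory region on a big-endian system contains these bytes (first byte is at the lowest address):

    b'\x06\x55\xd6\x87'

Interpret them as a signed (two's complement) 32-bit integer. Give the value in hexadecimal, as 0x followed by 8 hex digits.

Big-endian stores the most-significant byte at the lowest address.
The bytes are already most-significant first: 0x0655D687.

0x0655D687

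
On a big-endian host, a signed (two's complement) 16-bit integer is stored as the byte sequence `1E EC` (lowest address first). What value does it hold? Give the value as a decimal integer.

Big-endian stores the most-significant byte at the lowest address.
The bytes are already most-significant first: 0x1EEC.
0x1EEC = 7916.

7916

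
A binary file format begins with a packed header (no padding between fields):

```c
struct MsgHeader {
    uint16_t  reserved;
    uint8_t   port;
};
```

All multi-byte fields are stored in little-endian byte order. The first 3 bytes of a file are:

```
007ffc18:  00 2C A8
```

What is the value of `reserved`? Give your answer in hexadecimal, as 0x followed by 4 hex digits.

`reserved` is the first field, at byte offset 0, occupying 2 bytes.
Bytes at offsets 0..1: 00 2C.
Little-endian: lowest address holds the least-significant byte.
Reassemble most-significant byte first: 2C 00 → 0x2C00.

0x2C00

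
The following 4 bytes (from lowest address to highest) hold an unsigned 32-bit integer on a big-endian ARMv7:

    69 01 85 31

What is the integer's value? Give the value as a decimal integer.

Big-endian: lowest address holds the most-significant byte.
The bytes are already most-significant first: 0x69018531.
0x69018531 = 1761707313.

1761707313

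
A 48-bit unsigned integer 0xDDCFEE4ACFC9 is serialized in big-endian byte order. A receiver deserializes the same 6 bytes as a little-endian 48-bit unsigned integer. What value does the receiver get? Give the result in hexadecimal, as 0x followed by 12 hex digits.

Stored big-endian, the bytes at ascending addresses are DD CF EE 4A CF C9.
Read back as little-endian, the first byte is least significant, giving 0xC9CF4AEECFDD.

0xC9CF4AEECFDD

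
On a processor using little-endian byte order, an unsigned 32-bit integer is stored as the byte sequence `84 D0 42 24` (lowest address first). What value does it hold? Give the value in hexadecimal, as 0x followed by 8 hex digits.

In little-endian order the low byte comes first in memory.
Reassemble most-significant byte first: 24 42 D0 84 → 0x2442D084.

0x2442D084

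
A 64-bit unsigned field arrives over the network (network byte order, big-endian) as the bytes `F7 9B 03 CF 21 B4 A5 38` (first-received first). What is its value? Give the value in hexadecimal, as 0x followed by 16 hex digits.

Big-endian: lowest address holds the most-significant byte.
The bytes are already most-significant first: 0xF79B03CF21B4A538.

0xF79B03CF21B4A538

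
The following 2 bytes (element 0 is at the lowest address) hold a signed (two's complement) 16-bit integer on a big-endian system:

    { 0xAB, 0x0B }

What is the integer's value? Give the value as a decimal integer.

Big-endian: lowest address holds the most-significant byte.
The bytes are already most-significant first: 0xAB0B.
Top bit is set, so as a signed 16-bit value this is 0xAB0B − 2^16 = -21749.

-21749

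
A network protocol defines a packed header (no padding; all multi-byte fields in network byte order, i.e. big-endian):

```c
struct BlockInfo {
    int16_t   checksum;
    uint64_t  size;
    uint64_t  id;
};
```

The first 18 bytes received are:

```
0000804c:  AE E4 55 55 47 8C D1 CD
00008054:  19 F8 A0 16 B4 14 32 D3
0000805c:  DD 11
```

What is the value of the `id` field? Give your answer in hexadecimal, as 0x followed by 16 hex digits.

0xA016B41432D3DD11

`id` follows `checksum` (2 B), `size` (8 B), so it starts at offset 2 + 8 = 10 and occupies 8 bytes.
Bytes at offsets 10..17: A0 16 B4 14 32 D3 DD 11.
Big-endian stores the most-significant byte at the lowest address.
The bytes are already most-significant first: 0xA016B41432D3DD11.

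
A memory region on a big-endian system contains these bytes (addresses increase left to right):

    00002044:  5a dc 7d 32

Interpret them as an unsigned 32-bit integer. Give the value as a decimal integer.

1524399410

In big-endian order the high byte comes first in memory.
The bytes are already most-significant first: 0x5ADC7D32.
0x5ADC7D32 = 1524399410.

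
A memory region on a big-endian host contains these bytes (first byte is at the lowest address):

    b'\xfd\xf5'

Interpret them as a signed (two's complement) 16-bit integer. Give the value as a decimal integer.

In big-endian order the high byte comes first in memory.
The bytes are already most-significant first: 0xFDF5.
Top bit is set, so as a signed 16-bit value this is 0xFDF5 − 2^16 = -523.

-523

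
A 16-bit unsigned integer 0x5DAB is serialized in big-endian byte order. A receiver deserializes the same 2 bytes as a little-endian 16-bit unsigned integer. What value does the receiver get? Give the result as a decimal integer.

43869

Stored big-endian, the bytes at ascending addresses are 5D AB.
Read back as little-endian, the first byte is least significant, giving 0xAB5D.
0xAB5D = 43869.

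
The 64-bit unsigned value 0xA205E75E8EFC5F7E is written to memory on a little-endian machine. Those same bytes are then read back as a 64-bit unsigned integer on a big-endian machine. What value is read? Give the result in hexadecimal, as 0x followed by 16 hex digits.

0x7E5FFC8E5EE705A2

Stored little-endian, the bytes at ascending addresses are 7E 5F FC 8E 5E E7 05 A2.
Read back as big-endian, the last byte is least significant, giving 0x7E5FFC8E5EE705A2.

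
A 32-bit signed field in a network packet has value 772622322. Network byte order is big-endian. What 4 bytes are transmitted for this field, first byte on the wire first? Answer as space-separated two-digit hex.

772622322 in hexadecimal, padded to 32 bits, is 0x2E0D47F2.
Split into bytes (most-significant first): 2E 0D 47 F2.
In big-endian order the high byte comes first in memory.
So the memory order matches the most-significant-first order: 2E 0D 47 F2.

2E 0D 47 F2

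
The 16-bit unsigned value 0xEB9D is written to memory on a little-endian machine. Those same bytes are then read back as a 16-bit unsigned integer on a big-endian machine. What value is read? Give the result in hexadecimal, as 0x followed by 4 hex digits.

Stored little-endian, the bytes at ascending addresses are 9D EB.
Read back as big-endian, the last byte is least significant, giving 0x9DEB.

0x9DEB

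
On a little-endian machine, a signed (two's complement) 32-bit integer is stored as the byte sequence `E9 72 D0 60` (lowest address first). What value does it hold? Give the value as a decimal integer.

1624273641

In little-endian order the low byte comes first in memory.
Reassemble most-significant byte first: 60 D0 72 E9 → 0x60D072E9.
0x60D072E9 = 1624273641.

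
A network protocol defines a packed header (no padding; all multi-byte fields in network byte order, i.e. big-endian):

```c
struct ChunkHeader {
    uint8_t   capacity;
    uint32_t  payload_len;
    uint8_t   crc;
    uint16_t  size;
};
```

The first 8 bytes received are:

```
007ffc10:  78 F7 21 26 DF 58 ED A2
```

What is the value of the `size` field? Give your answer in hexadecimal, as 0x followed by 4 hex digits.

0xEDA2

`size` follows `capacity` (1 B), `payload_len` (4 B), `crc` (1 B), so it starts at offset 1 + 4 + 1 = 6 and occupies 2 bytes.
Bytes at offsets 6..7: ED A2.
Big-endian: lowest address holds the most-significant byte.
The bytes are already most-significant first: 0xEDA2.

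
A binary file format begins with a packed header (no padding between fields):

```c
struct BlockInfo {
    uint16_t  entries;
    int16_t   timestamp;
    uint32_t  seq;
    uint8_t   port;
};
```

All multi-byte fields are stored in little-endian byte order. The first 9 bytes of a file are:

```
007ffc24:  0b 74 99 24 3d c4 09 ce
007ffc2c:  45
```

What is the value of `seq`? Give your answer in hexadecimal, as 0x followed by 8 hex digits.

0xCE09C43D

`seq` follows `entries` (2 B), `timestamp` (2 B), so it starts at offset 2 + 2 = 4 and occupies 4 bytes.
Bytes at offsets 4..7: 3D C4 09 CE.
Little-endian stores the least-significant byte at the lowest address.
Reassemble most-significant byte first: CE 09 C4 3D → 0xCE09C43D.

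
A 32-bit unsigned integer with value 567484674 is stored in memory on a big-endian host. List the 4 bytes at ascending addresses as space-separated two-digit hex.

21 D3 21 02

567484674 in hexadecimal, padded to 32 bits, is 0x21D32102.
Split into bytes (most-significant first): 21 D3 21 02.
Big-endian: lowest address holds the most-significant byte.
So the memory order matches the most-significant-first order: 21 D3 21 02.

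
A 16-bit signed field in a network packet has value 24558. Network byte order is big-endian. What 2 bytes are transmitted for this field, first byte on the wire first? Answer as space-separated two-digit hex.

5F EE

24558 in hexadecimal, padded to 16 bits, is 0x5FEE.
Split into bytes (most-significant first): 5F EE.
In big-endian order the high byte comes first in memory.
So the memory order matches the most-significant-first order: 5F EE.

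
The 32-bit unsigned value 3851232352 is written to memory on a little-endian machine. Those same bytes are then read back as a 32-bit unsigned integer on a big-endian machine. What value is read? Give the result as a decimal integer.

3851232352 in 32-bit hexadecimal is 0xE58D2460.
Stored little-endian, the bytes at ascending addresses are 60 24 8D E5.
Read back as big-endian, the last byte is least significant, giving 0x60248DE5.
0x60248DE5 = 1613008357.

1613008357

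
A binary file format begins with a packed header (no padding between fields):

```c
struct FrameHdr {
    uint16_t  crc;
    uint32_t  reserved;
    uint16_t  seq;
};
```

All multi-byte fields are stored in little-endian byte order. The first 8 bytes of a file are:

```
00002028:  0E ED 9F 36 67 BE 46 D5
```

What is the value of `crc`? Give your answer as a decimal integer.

`crc` is the first field, at byte offset 0, occupying 2 bytes.
Bytes at offsets 0..1: 0E ED.
In little-endian order the low byte comes first in memory.
Reassemble most-significant byte first: ED 0E → 0xED0E.
0xED0E = 60686.

60686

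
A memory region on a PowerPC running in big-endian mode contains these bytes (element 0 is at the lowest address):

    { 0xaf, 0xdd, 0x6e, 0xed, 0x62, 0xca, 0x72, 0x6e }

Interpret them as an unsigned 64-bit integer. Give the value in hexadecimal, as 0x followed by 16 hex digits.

Big-endian: lowest address holds the most-significant byte.
The bytes are already most-significant first: 0xAFDD6EED62CA726E.

0xAFDD6EED62CA726E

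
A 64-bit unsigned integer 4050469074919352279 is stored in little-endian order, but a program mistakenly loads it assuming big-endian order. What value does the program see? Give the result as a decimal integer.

4050469074919352279 in 64-bit hexadecimal is 0x38362829D045E7D7.
Stored little-endian, the bytes at ascending addresses are D7 E7 45 D0 29 28 36 38.
Read back as big-endian, the last byte is least significant, giving 0xD7E745D029283638.
0xD7E745D029283638 = 15557480198120683064.

15557480198120683064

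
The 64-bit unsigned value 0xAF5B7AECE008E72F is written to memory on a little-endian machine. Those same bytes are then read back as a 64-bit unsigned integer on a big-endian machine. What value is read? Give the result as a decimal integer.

Stored little-endian, the bytes at ascending addresses are 2F E7 08 E0 EC 7A 5B AF.
Read back as big-endian, the last byte is least significant, giving 0x2FE708E0EC7A5BAF.
0x2FE708E0EC7A5BAF = 3451737401535912879.

3451737401535912879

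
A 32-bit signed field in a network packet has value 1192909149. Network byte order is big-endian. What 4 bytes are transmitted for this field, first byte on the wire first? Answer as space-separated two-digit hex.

47 1A 59 5D

1192909149 in hexadecimal, padded to 32 bits, is 0x471A595D.
Split into bytes (most-significant first): 47 1A 59 5D.
Big-endian: lowest address holds the most-significant byte.
So the memory order matches the most-significant-first order: 47 1A 59 5D.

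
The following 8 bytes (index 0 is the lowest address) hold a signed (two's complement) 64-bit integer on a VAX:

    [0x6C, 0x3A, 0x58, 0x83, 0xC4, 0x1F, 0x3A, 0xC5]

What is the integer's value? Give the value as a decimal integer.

-4235037570710881684

In little-endian order the low byte comes first in memory.
Reassemble most-significant byte first: C5 3A 1F C4 83 58 3A 6C → 0xC53A1FC483583A6C.
Top bit is set, so as a signed 64-bit value this is 0xC53A1FC483583A6C − 2^64 = -4235037570710881684.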